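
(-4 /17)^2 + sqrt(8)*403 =16 /289 + 806*sqrt(2) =1139.91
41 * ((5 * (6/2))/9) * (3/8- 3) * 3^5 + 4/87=-30337303/696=-43588.08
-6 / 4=-1.50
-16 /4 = -4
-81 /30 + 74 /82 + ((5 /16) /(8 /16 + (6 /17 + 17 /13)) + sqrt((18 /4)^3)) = -517763 /313240 + 27 * sqrt(2) /4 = 7.89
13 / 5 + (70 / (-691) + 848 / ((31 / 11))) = 32495863 / 107105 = 303.40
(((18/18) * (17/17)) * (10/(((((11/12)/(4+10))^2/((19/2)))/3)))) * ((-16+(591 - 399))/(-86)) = -64350720/473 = -136048.03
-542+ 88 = -454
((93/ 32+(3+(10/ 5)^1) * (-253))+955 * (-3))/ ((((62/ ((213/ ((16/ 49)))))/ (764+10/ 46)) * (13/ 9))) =-541068451749/ 23552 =-22973354.78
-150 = -150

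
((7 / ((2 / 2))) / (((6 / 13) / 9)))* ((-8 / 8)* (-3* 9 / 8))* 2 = 7371 / 8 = 921.38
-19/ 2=-9.50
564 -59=505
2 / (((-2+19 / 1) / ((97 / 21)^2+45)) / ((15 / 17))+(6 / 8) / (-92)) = 53827360 / 7597467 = 7.08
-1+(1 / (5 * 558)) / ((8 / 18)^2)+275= 1359049 / 4960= 274.00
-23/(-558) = 23/558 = 0.04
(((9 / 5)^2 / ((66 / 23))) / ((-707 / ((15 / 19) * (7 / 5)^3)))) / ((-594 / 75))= 10143 / 23219900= 0.00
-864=-864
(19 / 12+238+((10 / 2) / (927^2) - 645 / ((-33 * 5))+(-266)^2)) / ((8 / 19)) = 51005967486241 / 302483808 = 168623.79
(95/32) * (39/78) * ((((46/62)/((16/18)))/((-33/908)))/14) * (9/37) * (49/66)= -31247685/71058944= -0.44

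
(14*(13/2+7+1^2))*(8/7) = 232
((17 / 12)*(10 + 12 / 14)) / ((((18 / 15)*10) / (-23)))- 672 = -176773 / 252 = -701.48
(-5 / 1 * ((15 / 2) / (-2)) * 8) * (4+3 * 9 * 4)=16800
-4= -4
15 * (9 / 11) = 135 / 11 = 12.27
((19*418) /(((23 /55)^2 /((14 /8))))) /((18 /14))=588601475 /9522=61814.90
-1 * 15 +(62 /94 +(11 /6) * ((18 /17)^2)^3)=-13338001538 /1134465743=-11.76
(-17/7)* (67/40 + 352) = -34357/40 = -858.92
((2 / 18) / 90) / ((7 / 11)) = 11 / 5670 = 0.00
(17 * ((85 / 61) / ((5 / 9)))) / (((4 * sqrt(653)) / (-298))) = -387549 * sqrt(653) / 79666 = -124.31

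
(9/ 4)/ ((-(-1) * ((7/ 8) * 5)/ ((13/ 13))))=18/ 35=0.51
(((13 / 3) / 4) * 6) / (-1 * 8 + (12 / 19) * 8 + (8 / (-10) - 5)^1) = -1235 / 1662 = -0.74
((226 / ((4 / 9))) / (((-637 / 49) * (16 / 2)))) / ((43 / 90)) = -45765 / 4472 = -10.23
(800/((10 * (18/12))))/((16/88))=293.33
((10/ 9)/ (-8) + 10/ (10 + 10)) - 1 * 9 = -311/ 36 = -8.64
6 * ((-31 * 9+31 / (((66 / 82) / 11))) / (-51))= -868 / 51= -17.02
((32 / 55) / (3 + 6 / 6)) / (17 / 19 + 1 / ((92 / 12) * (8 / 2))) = 13984 / 89155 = 0.16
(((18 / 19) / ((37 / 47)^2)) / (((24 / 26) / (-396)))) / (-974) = 8528949 / 12667357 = 0.67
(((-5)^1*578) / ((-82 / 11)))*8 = 127160 / 41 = 3101.46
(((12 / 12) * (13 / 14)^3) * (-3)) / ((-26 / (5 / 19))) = 2535 / 104272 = 0.02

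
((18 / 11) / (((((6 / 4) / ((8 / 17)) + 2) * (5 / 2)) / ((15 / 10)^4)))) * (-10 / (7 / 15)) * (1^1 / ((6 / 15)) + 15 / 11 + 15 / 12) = -4920750 / 70301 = -70.00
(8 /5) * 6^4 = 10368 /5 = 2073.60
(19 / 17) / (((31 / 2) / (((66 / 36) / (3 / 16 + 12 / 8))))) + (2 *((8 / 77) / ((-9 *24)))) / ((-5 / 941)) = 4262882 / 16434495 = 0.26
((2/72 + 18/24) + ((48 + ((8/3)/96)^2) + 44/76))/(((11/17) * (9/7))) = 13148191/221616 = 59.33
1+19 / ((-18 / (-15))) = 101 / 6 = 16.83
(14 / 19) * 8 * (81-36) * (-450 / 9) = -252000 / 19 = -13263.16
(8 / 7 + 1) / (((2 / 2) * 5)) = 3 / 7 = 0.43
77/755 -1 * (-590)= 590.10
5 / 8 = 0.62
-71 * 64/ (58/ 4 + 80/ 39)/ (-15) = 118144/ 6455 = 18.30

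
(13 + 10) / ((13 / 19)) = 437 / 13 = 33.62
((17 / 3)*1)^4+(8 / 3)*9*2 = 87409 / 81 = 1079.12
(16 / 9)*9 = 16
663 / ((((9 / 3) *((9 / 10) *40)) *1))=221 / 36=6.14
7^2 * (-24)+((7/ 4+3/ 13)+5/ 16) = -1173.71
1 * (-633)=-633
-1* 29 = -29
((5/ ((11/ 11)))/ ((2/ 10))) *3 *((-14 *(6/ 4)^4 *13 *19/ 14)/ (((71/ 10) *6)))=-2500875/ 1136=-2201.47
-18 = -18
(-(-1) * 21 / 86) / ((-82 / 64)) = -336 / 1763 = -0.19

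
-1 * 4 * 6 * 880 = -21120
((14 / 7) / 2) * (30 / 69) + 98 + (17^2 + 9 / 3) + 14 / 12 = 54041 / 138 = 391.60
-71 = -71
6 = 6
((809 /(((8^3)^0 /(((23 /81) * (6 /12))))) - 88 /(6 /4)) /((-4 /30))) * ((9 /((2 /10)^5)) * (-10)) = 711171875 /6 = 118528645.83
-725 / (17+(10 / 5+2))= -725 / 21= -34.52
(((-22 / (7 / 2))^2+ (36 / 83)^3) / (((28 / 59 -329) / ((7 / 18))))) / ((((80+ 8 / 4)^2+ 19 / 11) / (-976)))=351317782448512 / 51656831040014109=0.01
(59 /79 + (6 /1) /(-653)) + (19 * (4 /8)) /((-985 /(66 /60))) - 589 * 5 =-2992158323083 /1016263900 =-2944.27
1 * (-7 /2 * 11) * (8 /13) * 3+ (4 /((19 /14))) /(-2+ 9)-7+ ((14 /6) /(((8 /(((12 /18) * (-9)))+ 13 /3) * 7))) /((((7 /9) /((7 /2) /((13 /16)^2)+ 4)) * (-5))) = -8757223 /112385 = -77.92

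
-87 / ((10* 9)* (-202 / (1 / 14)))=29 / 84840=0.00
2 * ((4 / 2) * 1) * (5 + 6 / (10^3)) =2503 / 125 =20.02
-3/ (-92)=0.03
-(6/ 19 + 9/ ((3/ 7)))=-405/ 19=-21.32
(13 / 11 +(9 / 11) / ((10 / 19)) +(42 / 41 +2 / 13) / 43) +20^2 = 1015403699 / 2521090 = 402.76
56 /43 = 1.30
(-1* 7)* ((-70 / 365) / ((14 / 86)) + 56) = -28014 / 73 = -383.75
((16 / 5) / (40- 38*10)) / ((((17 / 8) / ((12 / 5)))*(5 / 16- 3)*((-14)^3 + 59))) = -2048 / 1390270625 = -0.00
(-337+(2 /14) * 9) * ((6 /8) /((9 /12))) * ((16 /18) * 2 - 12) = 216200 /63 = 3431.75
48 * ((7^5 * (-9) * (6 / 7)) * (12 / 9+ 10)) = -70531776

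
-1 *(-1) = 1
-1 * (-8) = 8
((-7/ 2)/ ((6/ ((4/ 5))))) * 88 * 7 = -287.47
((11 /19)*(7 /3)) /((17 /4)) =308 /969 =0.32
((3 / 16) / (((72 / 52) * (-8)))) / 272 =-13 / 208896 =-0.00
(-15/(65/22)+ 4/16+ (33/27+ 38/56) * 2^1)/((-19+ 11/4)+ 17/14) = 3359/49257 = 0.07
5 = 5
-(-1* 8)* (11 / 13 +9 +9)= 150.77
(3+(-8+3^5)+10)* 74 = 18352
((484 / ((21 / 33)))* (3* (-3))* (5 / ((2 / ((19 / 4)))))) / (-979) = 103455 / 1246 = 83.03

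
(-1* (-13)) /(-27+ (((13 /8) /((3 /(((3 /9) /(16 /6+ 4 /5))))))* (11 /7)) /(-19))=-165984 /344791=-0.48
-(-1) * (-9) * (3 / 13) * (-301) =8127 / 13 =625.15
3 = 3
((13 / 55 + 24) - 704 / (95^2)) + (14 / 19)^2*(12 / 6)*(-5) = 97859 / 5225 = 18.73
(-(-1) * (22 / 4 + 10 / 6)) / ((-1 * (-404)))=43 / 2424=0.02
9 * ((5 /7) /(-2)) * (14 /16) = -45 /16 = -2.81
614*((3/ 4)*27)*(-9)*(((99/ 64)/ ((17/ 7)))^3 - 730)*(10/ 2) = 1051699558281687045/ 2575826944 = 408295891.43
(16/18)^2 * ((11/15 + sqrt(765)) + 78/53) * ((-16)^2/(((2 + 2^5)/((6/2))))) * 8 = 114884608/364905 + 65536 * sqrt(85)/153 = 4263.93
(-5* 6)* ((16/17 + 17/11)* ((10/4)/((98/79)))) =-150.34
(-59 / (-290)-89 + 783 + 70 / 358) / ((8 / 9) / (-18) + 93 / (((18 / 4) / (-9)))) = -2919746331 / 782283700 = -3.73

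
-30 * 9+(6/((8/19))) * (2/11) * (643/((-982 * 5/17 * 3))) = -29373089/108020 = -271.92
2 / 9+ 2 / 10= 19 / 45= 0.42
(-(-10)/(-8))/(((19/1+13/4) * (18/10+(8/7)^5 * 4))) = -420175/71789447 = -0.01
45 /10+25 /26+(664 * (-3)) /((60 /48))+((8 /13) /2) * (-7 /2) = -1589.22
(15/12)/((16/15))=75/64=1.17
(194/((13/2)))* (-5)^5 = -1212500/13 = -93269.23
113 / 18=6.28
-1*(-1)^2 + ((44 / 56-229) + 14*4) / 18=-2663 / 252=-10.57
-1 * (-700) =700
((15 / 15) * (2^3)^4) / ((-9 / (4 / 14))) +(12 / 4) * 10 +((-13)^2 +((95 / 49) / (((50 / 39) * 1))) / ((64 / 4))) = 4873069 / 70560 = 69.06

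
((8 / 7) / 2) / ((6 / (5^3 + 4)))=12.29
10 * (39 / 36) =65 / 6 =10.83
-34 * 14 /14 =-34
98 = 98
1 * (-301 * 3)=-903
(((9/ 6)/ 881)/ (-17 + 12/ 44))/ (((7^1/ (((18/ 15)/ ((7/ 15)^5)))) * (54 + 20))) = -15035625/ 1411281638704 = -0.00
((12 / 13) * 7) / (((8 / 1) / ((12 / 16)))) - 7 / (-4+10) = -175 / 312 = -0.56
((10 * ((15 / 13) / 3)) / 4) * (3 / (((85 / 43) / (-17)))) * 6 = -1935 / 13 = -148.85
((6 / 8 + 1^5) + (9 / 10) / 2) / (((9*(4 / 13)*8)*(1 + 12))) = 11 / 1440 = 0.01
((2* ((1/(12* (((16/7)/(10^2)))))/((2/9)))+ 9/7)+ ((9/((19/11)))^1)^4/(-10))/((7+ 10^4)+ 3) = -2890858161/730527397600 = -0.00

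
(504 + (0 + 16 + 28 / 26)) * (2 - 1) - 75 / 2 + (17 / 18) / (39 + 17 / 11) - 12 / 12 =50366089 / 104364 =482.60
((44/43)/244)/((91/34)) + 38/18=2.11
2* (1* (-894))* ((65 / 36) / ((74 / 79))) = -765115 / 222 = -3446.46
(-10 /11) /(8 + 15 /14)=-140 /1397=-0.10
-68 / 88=-17 / 22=-0.77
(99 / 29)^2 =9801 / 841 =11.65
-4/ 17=-0.24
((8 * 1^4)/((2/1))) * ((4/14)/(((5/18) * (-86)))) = -72/1505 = -0.05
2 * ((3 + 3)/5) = 12/5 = 2.40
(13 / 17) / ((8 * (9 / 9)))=13 / 136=0.10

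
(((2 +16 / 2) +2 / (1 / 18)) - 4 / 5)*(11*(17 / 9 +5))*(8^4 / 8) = 78915584 / 45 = 1753679.64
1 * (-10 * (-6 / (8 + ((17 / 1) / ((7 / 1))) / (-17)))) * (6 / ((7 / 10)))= 720 / 11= 65.45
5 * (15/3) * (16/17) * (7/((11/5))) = 14000/187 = 74.87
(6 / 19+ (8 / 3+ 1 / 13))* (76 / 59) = 9068 / 2301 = 3.94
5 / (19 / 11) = 55 / 19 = 2.89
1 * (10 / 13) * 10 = 100 / 13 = 7.69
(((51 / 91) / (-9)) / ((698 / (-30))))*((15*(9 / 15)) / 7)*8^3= 391680 / 222313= 1.76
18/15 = 6/5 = 1.20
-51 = -51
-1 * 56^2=-3136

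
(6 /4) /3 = 1 /2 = 0.50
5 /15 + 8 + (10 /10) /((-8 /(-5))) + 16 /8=10.96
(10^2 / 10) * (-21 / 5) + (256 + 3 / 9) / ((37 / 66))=15364 / 37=415.24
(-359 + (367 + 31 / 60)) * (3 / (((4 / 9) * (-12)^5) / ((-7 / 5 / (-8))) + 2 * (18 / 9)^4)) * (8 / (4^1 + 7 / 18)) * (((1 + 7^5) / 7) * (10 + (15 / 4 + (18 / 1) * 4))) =-3314237157 / 218408140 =-15.17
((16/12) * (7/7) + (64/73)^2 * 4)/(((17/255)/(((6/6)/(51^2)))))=352340/13860729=0.03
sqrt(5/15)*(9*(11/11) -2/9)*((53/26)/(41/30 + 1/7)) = 146545*sqrt(3)/37089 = 6.84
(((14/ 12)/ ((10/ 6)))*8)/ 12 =7/ 15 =0.47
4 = 4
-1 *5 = -5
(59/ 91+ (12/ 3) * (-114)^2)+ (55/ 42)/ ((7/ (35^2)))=28508743/ 546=52213.82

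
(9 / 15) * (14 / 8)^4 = 7203 / 1280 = 5.63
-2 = -2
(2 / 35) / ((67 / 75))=30 / 469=0.06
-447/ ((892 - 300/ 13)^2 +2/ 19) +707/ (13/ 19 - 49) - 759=-143482761173683/ 185466067713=-773.63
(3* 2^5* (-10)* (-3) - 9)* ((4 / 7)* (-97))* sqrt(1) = -1113948 / 7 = -159135.43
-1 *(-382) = 382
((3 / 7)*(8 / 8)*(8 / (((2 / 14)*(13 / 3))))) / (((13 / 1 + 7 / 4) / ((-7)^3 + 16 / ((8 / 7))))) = -94752 / 767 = -123.54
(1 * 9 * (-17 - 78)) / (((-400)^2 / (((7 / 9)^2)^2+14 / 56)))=-61427 / 18662400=-0.00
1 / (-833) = -1 / 833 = -0.00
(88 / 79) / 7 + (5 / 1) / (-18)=-1181 / 9954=-0.12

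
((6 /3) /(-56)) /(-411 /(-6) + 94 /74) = -0.00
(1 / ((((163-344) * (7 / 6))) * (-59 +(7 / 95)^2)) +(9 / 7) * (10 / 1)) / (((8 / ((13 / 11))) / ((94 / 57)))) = 883228370765 / 281976004156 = 3.13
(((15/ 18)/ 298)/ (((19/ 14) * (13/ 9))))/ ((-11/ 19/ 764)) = -40110/ 21307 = -1.88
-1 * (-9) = 9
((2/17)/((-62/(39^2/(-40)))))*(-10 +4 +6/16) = -13689/33728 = -0.41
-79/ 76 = -1.04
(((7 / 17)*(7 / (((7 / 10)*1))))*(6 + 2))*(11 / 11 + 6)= 3920 / 17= 230.59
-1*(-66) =66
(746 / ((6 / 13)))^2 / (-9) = -23512801 / 81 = -290281.49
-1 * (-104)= 104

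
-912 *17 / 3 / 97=-5168 / 97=-53.28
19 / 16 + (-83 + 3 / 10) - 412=-39481 / 80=-493.51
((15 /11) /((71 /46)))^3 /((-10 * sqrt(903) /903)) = -32850900 * sqrt(903) /476379541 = -2.07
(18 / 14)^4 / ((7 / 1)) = 0.39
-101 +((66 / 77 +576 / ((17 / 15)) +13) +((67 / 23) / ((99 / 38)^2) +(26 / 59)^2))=39379400593514 / 93378998097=421.72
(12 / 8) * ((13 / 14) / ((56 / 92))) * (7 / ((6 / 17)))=45.38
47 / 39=1.21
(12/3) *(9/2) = 18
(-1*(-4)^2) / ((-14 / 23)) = 184 / 7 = 26.29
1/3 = 0.33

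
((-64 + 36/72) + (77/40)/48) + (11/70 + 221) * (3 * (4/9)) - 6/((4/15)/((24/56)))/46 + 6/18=14314729/61824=231.54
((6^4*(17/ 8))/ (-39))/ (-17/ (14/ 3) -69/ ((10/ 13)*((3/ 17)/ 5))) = 189/ 6812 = 0.03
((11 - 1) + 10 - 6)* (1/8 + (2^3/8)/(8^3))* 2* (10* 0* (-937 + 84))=0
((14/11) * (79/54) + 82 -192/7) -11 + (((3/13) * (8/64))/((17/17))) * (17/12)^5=30286887517/664215552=45.60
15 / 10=3 / 2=1.50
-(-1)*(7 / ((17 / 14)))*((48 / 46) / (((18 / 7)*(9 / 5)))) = 13720 / 10557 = 1.30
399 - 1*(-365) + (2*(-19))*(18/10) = 3478/5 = 695.60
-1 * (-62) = 62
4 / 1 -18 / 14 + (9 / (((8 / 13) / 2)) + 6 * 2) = 1231 / 28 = 43.96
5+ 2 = 7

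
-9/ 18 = -1/ 2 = -0.50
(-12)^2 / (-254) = -72 / 127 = -0.57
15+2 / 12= 91 / 6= 15.17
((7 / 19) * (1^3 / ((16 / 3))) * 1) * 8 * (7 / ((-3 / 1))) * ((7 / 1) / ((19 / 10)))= -1715 / 361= -4.75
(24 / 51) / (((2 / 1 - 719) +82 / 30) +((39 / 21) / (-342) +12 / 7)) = -95760 / 144998389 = -0.00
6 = 6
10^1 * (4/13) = 40/13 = 3.08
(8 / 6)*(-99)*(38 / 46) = -109.04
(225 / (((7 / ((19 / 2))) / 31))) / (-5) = -26505 / 14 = -1893.21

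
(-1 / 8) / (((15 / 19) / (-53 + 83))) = -19 / 4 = -4.75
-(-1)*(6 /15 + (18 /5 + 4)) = 8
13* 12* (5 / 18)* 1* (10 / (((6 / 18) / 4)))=5200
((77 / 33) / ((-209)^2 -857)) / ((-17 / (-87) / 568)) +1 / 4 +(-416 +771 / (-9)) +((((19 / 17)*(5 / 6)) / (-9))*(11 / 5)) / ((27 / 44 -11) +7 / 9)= -2082682679729 / 4155105660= -501.23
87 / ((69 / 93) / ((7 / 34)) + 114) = 651 / 880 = 0.74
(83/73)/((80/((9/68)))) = 0.00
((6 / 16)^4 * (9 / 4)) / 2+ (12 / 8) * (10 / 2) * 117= 28754649 / 32768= 877.52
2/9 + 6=56/9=6.22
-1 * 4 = -4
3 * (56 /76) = 42 /19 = 2.21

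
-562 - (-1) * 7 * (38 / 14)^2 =-3573 / 7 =-510.43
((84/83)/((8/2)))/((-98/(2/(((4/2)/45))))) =-135/1162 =-0.12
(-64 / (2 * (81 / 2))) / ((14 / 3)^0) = -64 / 81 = -0.79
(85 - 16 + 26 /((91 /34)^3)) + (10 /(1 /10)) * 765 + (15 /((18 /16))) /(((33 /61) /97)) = 453136458829 /5738733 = 78961.06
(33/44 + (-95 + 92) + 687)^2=7502121/16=468882.56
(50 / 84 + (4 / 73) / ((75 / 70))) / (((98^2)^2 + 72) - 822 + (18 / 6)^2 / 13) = 42939 / 6127241910370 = 0.00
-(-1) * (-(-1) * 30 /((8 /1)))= 3.75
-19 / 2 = -9.50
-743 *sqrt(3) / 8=-160.86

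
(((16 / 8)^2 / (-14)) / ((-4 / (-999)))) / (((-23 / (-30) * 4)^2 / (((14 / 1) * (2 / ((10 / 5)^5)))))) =-224775 / 33856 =-6.64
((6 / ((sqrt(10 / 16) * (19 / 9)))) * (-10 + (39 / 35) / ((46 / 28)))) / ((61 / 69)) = -347328 * sqrt(10) / 28975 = -37.91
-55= -55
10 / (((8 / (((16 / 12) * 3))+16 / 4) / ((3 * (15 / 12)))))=6.25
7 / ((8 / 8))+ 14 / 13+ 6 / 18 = 8.41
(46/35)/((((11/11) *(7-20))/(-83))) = 8.39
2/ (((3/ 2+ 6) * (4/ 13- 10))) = -26/ 945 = -0.03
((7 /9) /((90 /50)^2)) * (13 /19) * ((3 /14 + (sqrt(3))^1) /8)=325 /73872 + 2275 * sqrt(3) /110808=0.04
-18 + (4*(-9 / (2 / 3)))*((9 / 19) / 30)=-18.85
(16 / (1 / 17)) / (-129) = -272 / 129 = -2.11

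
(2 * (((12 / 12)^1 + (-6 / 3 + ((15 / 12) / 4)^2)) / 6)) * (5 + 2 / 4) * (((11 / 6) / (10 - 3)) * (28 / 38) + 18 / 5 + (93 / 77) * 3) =-27973 / 2280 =-12.27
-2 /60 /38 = -1 /1140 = -0.00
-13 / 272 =-0.05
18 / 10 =9 / 5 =1.80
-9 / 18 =-1 / 2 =-0.50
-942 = -942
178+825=1003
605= 605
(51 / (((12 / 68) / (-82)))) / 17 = -1394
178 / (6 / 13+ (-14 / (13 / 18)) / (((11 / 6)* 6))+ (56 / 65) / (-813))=-136.74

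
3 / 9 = 1 / 3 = 0.33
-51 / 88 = -0.58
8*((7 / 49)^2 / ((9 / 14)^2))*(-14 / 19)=-448 / 1539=-0.29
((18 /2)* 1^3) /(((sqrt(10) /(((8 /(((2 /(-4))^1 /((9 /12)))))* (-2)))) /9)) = 972* sqrt(10) /5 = 614.75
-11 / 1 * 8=-88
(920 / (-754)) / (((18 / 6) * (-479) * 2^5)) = 0.00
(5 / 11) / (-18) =-5 / 198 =-0.03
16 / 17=0.94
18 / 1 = 18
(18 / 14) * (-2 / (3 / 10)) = -60 / 7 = -8.57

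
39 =39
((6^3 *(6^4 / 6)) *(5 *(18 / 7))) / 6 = 699840 / 7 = 99977.14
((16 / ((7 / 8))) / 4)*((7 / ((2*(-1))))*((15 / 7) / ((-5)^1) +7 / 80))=191 / 35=5.46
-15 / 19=-0.79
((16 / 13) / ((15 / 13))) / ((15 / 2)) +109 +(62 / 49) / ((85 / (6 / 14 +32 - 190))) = 140114497 / 1311975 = 106.80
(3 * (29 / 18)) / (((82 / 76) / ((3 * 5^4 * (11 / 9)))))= 3788125 / 369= 10265.92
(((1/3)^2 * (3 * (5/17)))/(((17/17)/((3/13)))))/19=5/4199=0.00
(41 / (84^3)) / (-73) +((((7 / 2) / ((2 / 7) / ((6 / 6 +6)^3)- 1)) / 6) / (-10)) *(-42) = -1272591842147 / 518992367040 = -2.45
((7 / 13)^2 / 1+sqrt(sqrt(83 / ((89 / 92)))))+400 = 403.33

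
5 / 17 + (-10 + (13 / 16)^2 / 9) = -377287 / 39168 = -9.63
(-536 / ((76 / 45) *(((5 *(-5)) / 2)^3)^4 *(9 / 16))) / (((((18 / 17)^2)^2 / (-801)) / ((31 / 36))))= 31619291981824 / 1486051082611083984375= 0.00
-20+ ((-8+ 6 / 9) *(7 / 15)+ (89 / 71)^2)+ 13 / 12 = -18844081 / 907380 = -20.77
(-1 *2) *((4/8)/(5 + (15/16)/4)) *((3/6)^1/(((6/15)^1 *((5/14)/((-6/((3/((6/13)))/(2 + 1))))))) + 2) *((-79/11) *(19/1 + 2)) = -2123520/9581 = -221.64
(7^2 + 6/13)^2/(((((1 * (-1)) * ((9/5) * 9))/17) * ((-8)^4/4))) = -35143165/14017536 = -2.51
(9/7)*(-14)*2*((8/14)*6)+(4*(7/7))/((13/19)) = -117.58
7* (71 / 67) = 497 / 67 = 7.42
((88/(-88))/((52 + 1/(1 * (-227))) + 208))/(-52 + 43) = 227/531171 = 0.00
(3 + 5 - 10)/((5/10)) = -4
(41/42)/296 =41/12432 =0.00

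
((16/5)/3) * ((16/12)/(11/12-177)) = -0.01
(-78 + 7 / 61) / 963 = -4751 / 58743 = -0.08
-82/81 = -1.01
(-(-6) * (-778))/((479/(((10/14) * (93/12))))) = -180885/3353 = -53.95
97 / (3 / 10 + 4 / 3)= 2910 / 49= 59.39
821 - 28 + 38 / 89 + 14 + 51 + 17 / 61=4661913 / 5429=858.71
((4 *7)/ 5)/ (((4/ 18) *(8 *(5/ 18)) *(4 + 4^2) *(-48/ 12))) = -567/ 4000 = -0.14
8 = 8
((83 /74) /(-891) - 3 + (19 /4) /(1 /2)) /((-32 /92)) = -1231903 /65934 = -18.68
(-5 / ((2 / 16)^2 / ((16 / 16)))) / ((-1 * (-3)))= -320 / 3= -106.67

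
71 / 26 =2.73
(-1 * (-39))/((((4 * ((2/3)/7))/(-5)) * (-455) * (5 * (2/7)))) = 63/80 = 0.79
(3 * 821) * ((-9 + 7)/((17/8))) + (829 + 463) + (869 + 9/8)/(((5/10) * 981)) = -68331919/66708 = -1024.34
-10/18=-5/9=-0.56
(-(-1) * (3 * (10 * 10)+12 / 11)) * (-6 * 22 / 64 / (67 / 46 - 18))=28566 / 761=37.54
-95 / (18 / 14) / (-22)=665 / 198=3.36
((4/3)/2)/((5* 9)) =0.01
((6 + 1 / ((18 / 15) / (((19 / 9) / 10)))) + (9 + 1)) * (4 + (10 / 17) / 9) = 543317 / 8262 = 65.76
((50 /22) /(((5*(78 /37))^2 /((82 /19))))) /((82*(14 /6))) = 1369 /2966964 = 0.00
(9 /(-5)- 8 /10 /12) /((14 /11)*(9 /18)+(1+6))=-11 /45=-0.24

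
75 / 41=1.83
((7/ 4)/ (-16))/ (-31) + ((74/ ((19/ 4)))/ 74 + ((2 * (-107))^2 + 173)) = 1732855493/ 37696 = 45969.21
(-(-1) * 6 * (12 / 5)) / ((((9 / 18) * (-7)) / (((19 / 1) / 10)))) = -1368 / 175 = -7.82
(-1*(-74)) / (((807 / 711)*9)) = 5846 / 807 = 7.24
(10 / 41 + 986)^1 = 40436 / 41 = 986.24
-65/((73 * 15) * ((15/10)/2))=-52/657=-0.08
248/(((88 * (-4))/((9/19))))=-279/836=-0.33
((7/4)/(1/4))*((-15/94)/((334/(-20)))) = 525/7849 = 0.07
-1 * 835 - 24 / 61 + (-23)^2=-306.39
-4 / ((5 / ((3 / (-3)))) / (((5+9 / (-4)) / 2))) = 11 / 10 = 1.10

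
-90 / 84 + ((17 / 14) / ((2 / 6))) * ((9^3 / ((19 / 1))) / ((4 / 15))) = 556545 / 1064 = 523.07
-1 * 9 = -9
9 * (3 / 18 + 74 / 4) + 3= 171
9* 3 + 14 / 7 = 29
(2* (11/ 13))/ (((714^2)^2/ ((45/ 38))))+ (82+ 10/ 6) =596760072011431/ 7132590502128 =83.67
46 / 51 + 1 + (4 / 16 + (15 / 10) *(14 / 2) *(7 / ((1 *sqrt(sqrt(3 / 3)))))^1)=15433 / 204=75.65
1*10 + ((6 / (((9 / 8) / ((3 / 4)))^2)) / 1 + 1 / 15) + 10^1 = 22.73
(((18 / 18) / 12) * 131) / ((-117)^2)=131 / 164268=0.00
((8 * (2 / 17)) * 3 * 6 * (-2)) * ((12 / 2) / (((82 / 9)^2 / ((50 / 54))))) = -64800 / 28577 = -2.27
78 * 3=234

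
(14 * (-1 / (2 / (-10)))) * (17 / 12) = 595 / 6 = 99.17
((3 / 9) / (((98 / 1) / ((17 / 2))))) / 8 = 17 / 4704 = 0.00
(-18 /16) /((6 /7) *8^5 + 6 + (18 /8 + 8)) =-63 /1573774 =-0.00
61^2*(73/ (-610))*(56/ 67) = -124684/ 335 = -372.19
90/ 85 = 1.06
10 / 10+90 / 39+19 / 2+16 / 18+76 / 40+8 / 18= 3128 / 195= 16.04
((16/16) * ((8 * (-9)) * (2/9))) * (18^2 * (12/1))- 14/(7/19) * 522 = -82044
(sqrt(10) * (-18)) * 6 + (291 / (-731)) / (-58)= -341.52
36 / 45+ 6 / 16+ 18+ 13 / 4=897 / 40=22.42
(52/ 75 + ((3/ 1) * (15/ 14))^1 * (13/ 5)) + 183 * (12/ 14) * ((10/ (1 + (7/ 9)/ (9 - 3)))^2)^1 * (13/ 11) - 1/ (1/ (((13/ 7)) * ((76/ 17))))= 174006678521/ 11977350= 14527.98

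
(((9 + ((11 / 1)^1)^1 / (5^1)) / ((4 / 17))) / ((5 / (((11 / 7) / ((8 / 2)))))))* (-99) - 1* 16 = -19313 / 50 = -386.26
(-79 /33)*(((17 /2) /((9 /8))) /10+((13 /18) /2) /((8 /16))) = -10507 /2970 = -3.54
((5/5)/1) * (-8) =-8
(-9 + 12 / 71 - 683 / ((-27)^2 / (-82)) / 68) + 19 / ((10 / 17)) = 108222812 / 4399515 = 24.60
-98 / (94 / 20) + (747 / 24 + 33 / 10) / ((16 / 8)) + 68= 241999 / 3760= 64.36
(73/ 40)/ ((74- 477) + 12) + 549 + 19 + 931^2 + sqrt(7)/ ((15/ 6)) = 2 * sqrt(7)/ 5 + 13565025487/ 15640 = 867330.05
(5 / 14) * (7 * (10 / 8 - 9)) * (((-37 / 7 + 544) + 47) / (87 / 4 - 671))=317750 / 18179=17.48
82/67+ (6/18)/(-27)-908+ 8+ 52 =-846.79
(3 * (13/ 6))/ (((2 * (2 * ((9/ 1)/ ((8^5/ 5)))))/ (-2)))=-106496/ 45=-2366.58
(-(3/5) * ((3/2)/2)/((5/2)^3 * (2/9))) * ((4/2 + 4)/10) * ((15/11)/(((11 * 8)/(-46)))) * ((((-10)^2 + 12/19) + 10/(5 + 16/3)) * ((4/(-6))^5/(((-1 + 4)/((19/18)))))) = -5505464/21099375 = -0.26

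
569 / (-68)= -569 / 68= -8.37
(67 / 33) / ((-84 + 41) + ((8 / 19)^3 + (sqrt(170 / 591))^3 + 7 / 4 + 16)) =-87364130172101253324 / 1083257148862442938901 - 1689007346627680*sqrt(100470) / 1083257148862442938901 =-0.08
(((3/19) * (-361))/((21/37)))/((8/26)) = -9139/28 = -326.39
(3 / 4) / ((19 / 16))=12 / 19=0.63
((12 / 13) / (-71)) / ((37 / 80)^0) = -0.01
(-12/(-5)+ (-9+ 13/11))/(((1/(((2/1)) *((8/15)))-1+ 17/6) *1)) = -1.96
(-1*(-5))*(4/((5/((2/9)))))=8/9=0.89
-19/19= -1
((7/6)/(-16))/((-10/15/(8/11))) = 7/88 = 0.08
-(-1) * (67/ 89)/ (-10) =-67/ 890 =-0.08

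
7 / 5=1.40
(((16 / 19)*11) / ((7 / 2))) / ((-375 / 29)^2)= 296032 / 18703125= 0.02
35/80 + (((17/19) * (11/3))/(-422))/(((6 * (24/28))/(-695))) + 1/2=3443155/1731888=1.99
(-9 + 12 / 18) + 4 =-13 / 3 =-4.33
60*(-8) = -480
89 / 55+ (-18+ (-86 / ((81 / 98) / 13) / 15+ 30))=-1023197 / 13365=-76.56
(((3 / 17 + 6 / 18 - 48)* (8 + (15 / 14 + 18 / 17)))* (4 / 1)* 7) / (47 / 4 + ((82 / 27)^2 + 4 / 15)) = -56759376240 / 89498387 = -634.19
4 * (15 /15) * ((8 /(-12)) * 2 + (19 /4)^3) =20321 /48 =423.35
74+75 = 149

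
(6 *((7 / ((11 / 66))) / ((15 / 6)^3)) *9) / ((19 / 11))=199584 / 2375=84.04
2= 2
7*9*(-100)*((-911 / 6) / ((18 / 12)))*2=1275400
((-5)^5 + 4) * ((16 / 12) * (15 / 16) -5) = 46815 / 4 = 11703.75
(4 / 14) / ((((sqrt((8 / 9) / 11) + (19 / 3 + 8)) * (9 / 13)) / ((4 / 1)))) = 49192 / 426951 - 208 * sqrt(22) / 426951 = 0.11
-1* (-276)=276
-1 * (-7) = 7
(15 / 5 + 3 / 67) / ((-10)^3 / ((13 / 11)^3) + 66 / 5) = -1120470 / 218084933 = -0.01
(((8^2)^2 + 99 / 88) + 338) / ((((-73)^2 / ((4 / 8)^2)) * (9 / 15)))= 59135 / 170528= 0.35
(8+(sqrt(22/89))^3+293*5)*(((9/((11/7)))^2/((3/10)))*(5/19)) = 42386.72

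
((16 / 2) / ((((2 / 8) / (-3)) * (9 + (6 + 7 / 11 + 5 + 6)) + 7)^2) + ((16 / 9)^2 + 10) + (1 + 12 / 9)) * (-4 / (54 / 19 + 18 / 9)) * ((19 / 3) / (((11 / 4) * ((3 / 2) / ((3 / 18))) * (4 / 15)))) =-922323966635 / 73435620357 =-12.56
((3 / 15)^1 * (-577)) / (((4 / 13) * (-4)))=93.76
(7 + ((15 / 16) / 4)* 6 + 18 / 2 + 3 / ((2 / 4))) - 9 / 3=653 / 32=20.41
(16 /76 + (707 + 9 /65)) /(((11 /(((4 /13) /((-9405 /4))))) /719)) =-101511296 /16777475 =-6.05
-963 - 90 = -1053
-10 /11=-0.91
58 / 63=0.92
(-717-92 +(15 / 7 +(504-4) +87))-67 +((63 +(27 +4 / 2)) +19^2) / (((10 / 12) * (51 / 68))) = 15328 / 35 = 437.94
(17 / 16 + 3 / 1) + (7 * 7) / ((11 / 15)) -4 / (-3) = 38129 / 528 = 72.21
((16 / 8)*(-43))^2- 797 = 6599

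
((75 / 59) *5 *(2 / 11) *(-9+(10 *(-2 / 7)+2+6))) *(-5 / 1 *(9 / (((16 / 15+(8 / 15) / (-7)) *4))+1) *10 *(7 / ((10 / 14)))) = 482304375 / 67496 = 7145.67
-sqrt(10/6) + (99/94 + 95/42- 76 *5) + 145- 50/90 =-687664/2961- sqrt(15)/3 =-233.53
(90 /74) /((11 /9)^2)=3645 /4477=0.81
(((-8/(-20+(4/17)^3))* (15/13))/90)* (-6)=-9826/319137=-0.03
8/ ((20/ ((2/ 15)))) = 4/ 75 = 0.05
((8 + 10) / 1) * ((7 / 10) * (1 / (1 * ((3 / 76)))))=1596 / 5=319.20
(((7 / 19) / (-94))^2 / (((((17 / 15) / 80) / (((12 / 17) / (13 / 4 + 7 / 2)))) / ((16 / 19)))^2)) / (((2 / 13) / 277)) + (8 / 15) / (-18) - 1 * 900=-2917966898471202976 / 3245933167969815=-898.96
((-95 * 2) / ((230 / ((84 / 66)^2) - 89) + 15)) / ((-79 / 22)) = 409640 / 526377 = 0.78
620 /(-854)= -0.73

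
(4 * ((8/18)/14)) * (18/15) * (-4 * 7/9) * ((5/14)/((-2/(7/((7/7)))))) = 16/27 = 0.59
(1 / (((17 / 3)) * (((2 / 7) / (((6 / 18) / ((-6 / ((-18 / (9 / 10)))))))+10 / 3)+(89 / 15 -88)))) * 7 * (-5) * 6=0.47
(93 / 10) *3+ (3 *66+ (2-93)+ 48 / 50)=6793 / 50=135.86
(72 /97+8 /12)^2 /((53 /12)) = 672400 /1496031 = 0.45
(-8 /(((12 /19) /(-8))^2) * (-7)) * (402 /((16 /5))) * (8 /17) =27089440 /51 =531165.49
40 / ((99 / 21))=280 / 33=8.48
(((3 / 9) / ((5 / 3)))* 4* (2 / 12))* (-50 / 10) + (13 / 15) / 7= -19 / 35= -0.54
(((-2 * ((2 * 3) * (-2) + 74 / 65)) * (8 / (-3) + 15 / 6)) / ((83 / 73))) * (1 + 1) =-103076 / 16185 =-6.37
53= 53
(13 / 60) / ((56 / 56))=13 / 60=0.22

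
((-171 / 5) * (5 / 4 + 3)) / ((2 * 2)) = -2907 / 80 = -36.34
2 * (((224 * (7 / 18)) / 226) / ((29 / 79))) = 61936 / 29493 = 2.10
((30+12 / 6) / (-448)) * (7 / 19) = -1 / 38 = -0.03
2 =2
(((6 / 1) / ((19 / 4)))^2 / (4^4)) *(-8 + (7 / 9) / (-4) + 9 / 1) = 29 / 5776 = 0.01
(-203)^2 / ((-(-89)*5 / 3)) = 123627 / 445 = 277.81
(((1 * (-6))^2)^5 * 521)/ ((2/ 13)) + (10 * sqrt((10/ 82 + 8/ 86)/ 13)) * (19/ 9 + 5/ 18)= 5 * sqrt(8686301)/ 4797 + 204768705024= 204768705027.07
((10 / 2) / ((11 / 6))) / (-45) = -2 / 33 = -0.06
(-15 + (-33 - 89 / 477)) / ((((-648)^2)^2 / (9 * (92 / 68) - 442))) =167951395 / 1429773764972544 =0.00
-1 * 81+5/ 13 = -1048/ 13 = -80.62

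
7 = 7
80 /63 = 1.27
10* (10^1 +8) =180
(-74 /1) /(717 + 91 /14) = -148 /1447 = -0.10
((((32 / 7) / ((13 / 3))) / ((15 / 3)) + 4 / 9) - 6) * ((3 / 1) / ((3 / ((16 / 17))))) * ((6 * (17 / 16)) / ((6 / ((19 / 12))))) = -207917 / 24570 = -8.46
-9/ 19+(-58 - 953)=-1011.47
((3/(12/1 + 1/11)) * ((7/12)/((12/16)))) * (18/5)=66/95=0.69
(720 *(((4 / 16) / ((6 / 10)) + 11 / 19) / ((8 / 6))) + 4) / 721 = 10291 / 13699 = 0.75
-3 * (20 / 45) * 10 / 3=-40 / 9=-4.44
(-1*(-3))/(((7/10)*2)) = 15/7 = 2.14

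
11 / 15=0.73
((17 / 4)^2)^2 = 83521 / 256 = 326.25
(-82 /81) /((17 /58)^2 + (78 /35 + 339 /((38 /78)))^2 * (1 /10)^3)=-30496720450000 /14682487969502019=-0.00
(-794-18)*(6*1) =-4872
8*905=7240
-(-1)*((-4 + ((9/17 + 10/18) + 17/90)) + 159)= 239099/1530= 156.27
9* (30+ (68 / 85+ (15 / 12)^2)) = 23301 / 80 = 291.26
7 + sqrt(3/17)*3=3*sqrt(51)/17 + 7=8.26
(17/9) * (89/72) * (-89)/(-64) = 134657/41472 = 3.25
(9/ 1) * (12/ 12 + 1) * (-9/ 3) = -54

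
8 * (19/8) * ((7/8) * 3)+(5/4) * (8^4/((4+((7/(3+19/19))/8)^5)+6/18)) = 4297235560923/3490064296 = 1231.28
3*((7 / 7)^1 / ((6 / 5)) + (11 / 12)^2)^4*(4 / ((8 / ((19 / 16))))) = 64094648659 / 4586471424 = 13.97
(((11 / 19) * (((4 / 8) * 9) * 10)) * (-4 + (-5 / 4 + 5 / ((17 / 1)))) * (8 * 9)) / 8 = -1501335 / 1292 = -1162.02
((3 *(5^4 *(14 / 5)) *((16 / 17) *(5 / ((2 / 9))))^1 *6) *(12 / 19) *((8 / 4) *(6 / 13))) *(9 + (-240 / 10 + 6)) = -14696640000 / 4199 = -3500033.34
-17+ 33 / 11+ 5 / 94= -1311 / 94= -13.95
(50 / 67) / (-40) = -5 / 268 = -0.02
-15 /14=-1.07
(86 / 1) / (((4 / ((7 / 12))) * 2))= 301 / 48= 6.27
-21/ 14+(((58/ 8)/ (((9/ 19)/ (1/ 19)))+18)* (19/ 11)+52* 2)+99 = 92657/ 396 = 233.98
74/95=0.78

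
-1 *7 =-7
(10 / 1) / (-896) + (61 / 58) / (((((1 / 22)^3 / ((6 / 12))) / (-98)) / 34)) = -242393457297 / 12992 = -18657131.87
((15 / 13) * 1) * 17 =255 / 13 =19.62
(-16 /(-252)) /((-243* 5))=-4 /76545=-0.00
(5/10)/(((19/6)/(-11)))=-33/19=-1.74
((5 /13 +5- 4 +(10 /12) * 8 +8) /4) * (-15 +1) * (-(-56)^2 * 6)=13741952 /13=1057073.23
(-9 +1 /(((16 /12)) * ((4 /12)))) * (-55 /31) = 1485 /124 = 11.98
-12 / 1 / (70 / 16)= -2.74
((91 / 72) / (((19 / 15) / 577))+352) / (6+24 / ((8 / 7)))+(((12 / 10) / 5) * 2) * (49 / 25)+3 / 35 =1906123817 / 53865000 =35.39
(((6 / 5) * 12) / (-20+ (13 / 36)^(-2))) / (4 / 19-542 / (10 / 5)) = 19266 / 4467575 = 0.00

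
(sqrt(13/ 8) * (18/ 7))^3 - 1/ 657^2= -1/ 431649+ 9477 * sqrt(26)/ 1372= 35.22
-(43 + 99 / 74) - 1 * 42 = -6389 / 74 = -86.34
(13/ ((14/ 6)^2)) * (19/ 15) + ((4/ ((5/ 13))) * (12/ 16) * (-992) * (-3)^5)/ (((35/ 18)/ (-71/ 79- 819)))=-76725619453353/ 96775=-792824794.14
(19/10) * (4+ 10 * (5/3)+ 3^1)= 1349/30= 44.97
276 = 276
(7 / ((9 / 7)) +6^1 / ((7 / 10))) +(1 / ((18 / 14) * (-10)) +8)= 4607 / 210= 21.94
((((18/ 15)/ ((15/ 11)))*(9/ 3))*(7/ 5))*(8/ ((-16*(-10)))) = 231/ 1250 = 0.18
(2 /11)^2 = 4 /121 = 0.03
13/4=3.25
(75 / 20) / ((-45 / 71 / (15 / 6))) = -355 / 24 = -14.79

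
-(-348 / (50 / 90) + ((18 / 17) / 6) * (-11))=53409 / 85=628.34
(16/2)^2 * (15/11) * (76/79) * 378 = 27578880/869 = 31736.34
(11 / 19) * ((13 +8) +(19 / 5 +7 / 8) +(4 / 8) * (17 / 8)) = 15.48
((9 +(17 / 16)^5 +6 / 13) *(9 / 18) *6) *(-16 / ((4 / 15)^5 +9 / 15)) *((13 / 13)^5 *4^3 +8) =-3022837002590625 / 48631291904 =-62158.27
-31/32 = -0.97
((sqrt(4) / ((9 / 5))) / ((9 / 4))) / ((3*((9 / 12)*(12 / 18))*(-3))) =-80 / 729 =-0.11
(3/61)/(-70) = -3/4270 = -0.00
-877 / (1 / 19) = -16663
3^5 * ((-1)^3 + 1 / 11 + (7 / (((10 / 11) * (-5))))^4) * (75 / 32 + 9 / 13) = 99494818762959 / 28600000000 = 3478.84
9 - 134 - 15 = -140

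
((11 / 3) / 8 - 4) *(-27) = 765 / 8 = 95.62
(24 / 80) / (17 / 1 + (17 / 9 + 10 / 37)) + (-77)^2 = 378271199 / 63800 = 5929.02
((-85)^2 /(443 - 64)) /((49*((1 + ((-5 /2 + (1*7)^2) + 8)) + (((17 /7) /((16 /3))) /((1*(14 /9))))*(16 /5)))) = 36125 /5240433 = 0.01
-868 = -868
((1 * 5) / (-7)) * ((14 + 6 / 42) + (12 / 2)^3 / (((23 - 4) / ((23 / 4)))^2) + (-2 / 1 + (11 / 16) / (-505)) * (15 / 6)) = -20.66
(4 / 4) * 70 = 70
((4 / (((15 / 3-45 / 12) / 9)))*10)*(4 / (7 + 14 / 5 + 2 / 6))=2160 / 19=113.68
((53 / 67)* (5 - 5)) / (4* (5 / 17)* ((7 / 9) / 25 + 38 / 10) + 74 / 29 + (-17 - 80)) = 0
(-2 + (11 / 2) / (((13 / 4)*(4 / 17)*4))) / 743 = -21 / 77272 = -0.00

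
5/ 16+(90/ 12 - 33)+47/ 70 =-13729/ 560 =-24.52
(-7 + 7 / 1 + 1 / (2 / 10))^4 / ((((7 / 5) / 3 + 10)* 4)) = 9375 / 628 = 14.93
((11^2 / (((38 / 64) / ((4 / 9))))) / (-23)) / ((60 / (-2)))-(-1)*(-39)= -2293061 / 58995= -38.87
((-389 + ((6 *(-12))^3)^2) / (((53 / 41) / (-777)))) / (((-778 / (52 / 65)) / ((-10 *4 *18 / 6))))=-213030158390234640 / 20617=-10332742804008.08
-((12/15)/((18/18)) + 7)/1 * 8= -312/5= -62.40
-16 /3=-5.33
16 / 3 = 5.33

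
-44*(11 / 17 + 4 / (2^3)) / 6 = -143 / 17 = -8.41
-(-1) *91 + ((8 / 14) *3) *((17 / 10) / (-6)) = 3168 / 35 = 90.51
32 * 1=32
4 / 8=1 / 2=0.50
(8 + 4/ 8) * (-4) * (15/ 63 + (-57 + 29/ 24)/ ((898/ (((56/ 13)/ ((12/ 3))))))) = -219521/ 37716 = -5.82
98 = 98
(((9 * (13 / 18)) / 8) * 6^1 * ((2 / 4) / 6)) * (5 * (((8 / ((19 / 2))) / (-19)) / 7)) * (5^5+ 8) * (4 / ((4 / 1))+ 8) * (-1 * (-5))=-9164025 / 5054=-1813.22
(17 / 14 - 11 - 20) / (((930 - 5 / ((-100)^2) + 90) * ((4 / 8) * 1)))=-834000 / 14279993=-0.06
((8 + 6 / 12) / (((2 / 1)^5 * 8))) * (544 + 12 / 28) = 64787 / 3584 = 18.08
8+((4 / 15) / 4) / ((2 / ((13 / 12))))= 2893 / 360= 8.04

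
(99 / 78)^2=1089 / 676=1.61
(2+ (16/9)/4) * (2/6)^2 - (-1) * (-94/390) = 161/5265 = 0.03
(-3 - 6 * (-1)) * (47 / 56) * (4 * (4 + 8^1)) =846 / 7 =120.86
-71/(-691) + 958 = 662049/691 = 958.10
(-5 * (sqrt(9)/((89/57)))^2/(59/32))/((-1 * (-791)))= -4678560/369665149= -0.01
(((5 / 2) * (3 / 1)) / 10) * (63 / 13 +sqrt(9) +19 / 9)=1165 / 156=7.47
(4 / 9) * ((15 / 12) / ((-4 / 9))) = -5 / 4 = -1.25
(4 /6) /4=1 /6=0.17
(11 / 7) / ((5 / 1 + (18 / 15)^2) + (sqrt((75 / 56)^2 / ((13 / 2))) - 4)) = 4440800 / 6575749 - 187500 * sqrt(26) / 6575749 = 0.53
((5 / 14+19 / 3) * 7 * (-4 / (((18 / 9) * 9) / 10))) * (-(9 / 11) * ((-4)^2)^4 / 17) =184156160 / 561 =328264.10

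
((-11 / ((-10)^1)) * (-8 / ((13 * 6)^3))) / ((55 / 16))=-8 / 1482975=-0.00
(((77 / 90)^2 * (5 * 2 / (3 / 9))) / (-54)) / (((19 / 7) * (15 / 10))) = -41503 / 415530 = -0.10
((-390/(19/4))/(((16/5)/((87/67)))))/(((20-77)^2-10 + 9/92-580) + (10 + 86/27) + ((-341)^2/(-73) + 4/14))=-53835204150/1744597612981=-0.03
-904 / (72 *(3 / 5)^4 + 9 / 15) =-565000 / 6207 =-91.03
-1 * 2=-2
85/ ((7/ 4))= 340/ 7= 48.57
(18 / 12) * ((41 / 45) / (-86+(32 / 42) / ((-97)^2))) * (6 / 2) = -8101149 / 169926380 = -0.05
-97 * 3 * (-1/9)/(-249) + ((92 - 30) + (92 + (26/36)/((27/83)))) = 6296371/40338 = 156.09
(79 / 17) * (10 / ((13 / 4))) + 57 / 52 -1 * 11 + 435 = 388425 / 884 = 439.39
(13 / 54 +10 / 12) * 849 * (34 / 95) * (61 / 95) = 209.56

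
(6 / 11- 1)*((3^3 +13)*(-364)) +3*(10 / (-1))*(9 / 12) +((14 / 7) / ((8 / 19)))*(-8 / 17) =2465949 / 374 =6593.45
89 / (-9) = -89 / 9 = -9.89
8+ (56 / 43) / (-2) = 316 / 43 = 7.35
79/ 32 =2.47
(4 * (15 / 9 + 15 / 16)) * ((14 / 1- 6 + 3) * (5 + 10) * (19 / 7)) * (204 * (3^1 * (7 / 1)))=19985625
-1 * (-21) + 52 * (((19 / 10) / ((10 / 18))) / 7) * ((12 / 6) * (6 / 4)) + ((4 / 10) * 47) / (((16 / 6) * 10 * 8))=1089819 / 11200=97.31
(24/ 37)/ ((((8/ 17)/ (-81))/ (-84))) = 347004/ 37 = 9378.49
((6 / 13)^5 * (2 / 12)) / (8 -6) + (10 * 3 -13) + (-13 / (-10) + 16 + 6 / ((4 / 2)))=138498769 / 3712930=37.30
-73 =-73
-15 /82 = -0.18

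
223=223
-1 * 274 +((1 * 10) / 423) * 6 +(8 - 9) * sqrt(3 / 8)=-38614 / 141 - sqrt(6) / 4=-274.47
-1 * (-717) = 717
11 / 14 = 0.79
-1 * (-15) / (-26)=-15 / 26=-0.58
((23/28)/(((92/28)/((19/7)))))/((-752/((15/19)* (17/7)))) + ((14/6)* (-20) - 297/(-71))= -1333804523/31394496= -42.49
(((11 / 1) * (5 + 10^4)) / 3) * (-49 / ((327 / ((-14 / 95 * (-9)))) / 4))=-60398184 / 2071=-29163.78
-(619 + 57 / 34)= -21103 / 34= -620.68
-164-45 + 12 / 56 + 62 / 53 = -154051 / 742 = -207.62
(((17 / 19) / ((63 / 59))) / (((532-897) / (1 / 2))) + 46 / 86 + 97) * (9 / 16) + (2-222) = -165.14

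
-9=-9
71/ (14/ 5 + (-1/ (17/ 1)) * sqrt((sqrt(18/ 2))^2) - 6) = -6035/ 287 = -21.03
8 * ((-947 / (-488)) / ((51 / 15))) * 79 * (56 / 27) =20947640 / 27999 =748.16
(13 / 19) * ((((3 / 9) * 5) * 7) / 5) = 91 / 57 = 1.60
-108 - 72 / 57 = -2076 / 19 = -109.26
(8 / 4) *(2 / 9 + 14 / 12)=25 / 9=2.78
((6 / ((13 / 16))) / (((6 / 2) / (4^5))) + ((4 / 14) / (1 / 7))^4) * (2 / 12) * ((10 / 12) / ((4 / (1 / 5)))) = 229 / 13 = 17.62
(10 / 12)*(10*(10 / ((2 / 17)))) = 708.33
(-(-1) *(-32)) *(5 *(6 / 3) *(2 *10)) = -6400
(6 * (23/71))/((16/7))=0.85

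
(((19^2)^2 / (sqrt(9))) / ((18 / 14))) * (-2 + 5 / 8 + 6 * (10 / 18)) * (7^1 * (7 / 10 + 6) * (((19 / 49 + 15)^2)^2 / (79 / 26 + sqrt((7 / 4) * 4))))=17027579025475588225006 / 71900598105 - 5604013350156522706964 * sqrt(7) / 71900598105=30608276079.45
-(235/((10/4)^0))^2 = -55225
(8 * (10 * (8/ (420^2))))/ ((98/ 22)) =88/ 108045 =0.00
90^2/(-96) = -84.38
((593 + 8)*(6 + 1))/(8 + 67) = 56.09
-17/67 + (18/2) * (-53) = -31976/67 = -477.25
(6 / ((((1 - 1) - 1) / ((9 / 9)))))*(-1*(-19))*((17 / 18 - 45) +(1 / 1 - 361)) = 46062.33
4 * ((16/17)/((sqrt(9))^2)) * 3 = 64/51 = 1.25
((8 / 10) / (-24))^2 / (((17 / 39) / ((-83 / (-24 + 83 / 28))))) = 7553 / 750975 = 0.01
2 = 2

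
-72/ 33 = -24/ 11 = -2.18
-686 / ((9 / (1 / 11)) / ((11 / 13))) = -686 / 117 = -5.86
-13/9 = -1.44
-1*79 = -79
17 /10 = 1.70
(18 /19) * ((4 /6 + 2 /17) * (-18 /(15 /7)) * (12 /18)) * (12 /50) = -8064 /8075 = -1.00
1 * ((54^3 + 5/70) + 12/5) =11022653/70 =157466.47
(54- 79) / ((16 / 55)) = -1375 / 16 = -85.94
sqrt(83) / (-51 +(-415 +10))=-sqrt(83) / 456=-0.02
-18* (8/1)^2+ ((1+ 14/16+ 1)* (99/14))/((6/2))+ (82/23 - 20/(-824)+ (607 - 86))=-164671505/265328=-620.63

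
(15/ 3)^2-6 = 19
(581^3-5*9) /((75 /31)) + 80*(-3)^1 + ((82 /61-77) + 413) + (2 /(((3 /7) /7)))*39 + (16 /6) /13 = 4821370725268 /59475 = 81065501.90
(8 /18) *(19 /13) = 76 /117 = 0.65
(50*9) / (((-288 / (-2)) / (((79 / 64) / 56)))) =1975 / 28672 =0.07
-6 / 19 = -0.32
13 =13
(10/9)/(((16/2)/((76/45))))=19/81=0.23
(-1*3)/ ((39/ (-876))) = 876/ 13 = 67.38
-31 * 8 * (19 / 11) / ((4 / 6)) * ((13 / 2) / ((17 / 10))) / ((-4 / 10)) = 1148550 / 187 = 6141.98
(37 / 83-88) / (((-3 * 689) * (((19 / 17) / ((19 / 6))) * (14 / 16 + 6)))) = 38012 / 2177505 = 0.02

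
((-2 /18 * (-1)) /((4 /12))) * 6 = 2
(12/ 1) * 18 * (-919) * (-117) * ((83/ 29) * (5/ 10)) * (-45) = -43372627740/ 29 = -1495607853.10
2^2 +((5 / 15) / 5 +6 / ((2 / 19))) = 916 / 15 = 61.07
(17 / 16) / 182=17 / 2912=0.01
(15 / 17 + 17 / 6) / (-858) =-379 / 87516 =-0.00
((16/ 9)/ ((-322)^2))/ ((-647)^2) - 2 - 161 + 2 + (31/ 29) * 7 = -434768407504336/ 2832049375029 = -153.52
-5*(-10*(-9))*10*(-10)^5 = 450000000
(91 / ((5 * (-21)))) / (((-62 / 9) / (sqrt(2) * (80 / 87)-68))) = -1326 / 155+104 * sqrt(2) / 899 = -8.39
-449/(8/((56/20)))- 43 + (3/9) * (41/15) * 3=-2369/12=-197.42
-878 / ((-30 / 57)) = 8341 / 5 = 1668.20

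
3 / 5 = 0.60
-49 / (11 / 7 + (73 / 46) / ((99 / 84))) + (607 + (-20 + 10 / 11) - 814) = -41419668 / 170533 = -242.88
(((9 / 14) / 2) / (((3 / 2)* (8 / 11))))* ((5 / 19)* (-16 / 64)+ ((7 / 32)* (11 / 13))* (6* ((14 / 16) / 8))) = 464739 / 28327936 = 0.02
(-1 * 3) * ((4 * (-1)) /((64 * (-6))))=-0.03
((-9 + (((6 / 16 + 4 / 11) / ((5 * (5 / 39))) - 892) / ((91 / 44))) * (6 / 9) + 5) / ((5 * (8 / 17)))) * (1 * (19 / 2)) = -128370859 / 109200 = -1175.56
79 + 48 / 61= 4867 / 61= 79.79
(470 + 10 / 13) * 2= 12240 / 13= 941.54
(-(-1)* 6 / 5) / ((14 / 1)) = 3 / 35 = 0.09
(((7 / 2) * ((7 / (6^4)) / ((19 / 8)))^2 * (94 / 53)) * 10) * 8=322420 / 125531613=0.00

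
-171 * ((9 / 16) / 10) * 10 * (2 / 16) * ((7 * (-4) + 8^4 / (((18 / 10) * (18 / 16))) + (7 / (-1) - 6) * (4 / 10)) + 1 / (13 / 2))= -23922.67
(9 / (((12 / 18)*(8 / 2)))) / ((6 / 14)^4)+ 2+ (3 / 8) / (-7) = 8567 / 84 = 101.99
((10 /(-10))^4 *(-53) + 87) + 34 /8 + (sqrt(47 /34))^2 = 39.63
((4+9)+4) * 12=204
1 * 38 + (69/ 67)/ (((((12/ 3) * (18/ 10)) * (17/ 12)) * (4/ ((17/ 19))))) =193611/ 5092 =38.02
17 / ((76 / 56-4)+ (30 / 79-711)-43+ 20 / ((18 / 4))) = -169218 / 7483603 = -0.02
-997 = -997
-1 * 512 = -512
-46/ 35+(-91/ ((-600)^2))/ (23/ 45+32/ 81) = -27016933/ 20552000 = -1.31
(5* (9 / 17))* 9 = 23.82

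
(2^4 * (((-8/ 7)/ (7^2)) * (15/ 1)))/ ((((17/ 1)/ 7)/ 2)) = -3840/ 833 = -4.61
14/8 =7/4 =1.75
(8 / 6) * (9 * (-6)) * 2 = -144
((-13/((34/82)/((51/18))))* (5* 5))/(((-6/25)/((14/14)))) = 333125/36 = 9253.47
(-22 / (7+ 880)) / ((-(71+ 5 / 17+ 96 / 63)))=3927 / 11529226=0.00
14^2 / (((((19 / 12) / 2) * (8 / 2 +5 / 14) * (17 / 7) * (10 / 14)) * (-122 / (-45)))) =14521248 / 1201883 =12.08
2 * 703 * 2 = 2812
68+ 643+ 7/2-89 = 1251/2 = 625.50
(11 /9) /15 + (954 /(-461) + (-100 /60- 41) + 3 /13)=-35941322 /809055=-44.42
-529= -529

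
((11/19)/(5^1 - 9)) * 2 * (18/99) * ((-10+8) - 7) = 9/19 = 0.47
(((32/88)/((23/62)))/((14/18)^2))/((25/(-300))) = -241056/12397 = -19.44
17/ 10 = 1.70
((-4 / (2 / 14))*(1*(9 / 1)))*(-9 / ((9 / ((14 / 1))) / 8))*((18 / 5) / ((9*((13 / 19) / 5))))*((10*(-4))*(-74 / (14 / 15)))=261645784.62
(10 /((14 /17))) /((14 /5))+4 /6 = 1471 /294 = 5.00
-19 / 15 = -1.27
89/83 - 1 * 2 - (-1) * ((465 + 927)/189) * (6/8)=4.60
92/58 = 46/29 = 1.59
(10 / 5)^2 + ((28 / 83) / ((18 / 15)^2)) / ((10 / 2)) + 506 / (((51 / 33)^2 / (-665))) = -30413447983 / 215883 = -140879.31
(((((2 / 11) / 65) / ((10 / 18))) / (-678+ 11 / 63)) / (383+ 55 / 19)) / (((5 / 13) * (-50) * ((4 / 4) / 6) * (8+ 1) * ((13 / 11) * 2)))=1197 / 4239874112500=0.00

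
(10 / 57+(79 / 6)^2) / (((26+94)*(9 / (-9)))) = -118699 / 82080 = -1.45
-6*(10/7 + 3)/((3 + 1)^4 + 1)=-186/1799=-0.10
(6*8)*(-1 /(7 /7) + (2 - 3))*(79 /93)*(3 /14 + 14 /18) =-158000 /1953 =-80.90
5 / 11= 0.45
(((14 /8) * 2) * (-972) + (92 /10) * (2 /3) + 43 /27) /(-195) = 458227 /26325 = 17.41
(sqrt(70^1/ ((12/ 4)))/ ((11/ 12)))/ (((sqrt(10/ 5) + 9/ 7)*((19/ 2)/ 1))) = 0.21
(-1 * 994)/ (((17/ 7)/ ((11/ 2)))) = -38269/ 17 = -2251.12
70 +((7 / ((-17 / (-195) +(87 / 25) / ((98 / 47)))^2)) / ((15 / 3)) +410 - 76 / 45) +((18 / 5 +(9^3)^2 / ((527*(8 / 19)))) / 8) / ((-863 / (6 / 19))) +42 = 520.66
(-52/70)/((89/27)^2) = -0.07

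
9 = 9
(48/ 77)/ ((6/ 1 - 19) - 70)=-48/ 6391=-0.01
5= 5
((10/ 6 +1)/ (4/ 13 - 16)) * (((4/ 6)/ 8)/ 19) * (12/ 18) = -13/ 26163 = -0.00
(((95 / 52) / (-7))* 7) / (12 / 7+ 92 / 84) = -1995 / 3068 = -0.65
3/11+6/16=57/88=0.65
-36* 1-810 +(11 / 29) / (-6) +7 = -145997 / 174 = -839.06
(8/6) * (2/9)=8/27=0.30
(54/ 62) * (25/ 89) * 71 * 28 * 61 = 81855900/ 2759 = 29668.68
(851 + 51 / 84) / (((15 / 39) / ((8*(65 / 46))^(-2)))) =2522801 / 145600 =17.33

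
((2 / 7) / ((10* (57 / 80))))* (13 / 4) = 52 / 399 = 0.13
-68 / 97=-0.70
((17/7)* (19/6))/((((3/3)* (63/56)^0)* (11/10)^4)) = 1615000/307461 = 5.25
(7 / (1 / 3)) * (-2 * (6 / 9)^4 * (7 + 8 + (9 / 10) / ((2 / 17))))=-8456 / 45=-187.91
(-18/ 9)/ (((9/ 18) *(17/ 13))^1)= -52/ 17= -3.06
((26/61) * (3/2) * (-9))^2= 123201/3721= 33.11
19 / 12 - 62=-60.42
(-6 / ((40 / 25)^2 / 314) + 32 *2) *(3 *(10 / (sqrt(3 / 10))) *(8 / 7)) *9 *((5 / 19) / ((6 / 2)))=-806325 *sqrt(30) / 133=-33206.19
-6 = -6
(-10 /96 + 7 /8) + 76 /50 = 2749 /1200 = 2.29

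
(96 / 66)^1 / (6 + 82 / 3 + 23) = 48 / 1859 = 0.03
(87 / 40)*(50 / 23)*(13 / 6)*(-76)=-35815 / 46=-778.59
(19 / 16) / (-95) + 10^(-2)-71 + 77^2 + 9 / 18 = 2343399 / 400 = 5858.50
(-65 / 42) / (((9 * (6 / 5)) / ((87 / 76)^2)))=-273325 / 1455552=-0.19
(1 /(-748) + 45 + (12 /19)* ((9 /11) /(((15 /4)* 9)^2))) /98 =431681027 /940123800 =0.46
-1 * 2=-2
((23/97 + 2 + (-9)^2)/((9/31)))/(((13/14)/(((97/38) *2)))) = 3504116/2223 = 1576.30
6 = 6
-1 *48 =-48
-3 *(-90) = 270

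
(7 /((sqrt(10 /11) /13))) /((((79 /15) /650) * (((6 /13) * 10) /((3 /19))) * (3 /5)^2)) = 1922375 * sqrt(110) /18012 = 1119.37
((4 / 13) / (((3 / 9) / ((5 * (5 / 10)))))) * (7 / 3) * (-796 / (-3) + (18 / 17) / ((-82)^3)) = 130569455135 / 91389246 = 1428.72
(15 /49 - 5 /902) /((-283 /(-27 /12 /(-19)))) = -0.00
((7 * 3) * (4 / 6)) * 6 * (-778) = -65352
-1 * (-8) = 8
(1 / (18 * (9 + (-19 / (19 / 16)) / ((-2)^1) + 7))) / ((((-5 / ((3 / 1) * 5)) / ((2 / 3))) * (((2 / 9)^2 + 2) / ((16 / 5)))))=-0.01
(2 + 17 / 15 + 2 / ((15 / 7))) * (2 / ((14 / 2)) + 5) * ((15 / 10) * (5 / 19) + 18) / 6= 525881 / 7980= 65.90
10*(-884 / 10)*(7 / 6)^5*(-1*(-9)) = -3714347 / 216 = -17196.05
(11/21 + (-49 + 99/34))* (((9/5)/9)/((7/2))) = -32533/12495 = -2.60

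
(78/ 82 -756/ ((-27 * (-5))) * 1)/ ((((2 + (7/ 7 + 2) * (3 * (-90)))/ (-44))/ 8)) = -41932/ 20705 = -2.03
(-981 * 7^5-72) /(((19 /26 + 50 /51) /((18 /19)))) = -393529354452 /43111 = -9128281.75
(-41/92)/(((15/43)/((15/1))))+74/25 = -16.20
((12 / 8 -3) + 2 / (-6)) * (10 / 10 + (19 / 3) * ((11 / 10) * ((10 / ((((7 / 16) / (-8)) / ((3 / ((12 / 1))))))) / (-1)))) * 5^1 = -368995 / 126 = -2928.53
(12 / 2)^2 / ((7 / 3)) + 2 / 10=547 / 35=15.63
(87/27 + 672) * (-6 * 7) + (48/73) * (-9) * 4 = -6215878/219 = -28383.00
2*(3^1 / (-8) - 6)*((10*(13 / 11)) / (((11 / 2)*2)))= -3315 / 242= -13.70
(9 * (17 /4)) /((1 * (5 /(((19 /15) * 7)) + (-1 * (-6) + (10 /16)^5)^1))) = 166699008 /29022089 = 5.74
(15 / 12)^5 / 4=3125 / 4096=0.76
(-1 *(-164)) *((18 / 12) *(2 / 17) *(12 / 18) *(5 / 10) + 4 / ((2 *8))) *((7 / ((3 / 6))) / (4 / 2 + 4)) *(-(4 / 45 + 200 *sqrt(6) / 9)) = -6443.22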